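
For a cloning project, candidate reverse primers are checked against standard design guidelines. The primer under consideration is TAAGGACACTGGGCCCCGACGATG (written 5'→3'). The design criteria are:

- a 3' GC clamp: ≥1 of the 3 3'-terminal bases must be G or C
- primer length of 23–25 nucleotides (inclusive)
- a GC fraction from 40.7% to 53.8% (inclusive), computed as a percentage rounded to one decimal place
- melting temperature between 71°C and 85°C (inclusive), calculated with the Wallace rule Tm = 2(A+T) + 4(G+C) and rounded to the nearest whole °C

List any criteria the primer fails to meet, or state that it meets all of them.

Fails: GC content.

Base counts: A=6, T=3, G=8, C=7 (length 24).
GC clamp: 3' end ATG has 1 G/C ✓
length: length 24 ✓
GC content: GC 15/24 = 62.5%, outside 40.7–53.8% ✗
Tm: Tm = 2·9 + 4·15 = 78°C ✓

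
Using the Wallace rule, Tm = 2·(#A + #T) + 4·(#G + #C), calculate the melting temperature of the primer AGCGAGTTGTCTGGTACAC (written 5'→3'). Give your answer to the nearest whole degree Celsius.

Base counts: A=4, T=5, G=6, C=4 (length 19).
Tm = 2·(4+5) + 4·(6+4) = 2·9 + 4·10 = 18 + 40 = 58°C.

58°C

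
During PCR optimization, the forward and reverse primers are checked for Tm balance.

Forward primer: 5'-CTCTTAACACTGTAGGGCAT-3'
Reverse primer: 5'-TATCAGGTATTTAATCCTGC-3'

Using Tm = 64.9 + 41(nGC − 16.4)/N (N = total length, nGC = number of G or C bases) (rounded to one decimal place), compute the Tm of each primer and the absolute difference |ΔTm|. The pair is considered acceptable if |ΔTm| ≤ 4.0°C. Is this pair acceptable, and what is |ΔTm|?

Forward: G+C = 9, N = 20 → Tm = 64.9 + 41·(9 − 16.4)/20 = 49.7°C.
Reverse: G+C = 7, N = 20 → Tm = 64.9 + 41·(7 − 16.4)/20 = 45.6°C.
|ΔTm| = |49.7 − 45.6| = 4.1°C, > 4.0°C.

|ΔTm| = 4.1°C; the pair is not acceptable.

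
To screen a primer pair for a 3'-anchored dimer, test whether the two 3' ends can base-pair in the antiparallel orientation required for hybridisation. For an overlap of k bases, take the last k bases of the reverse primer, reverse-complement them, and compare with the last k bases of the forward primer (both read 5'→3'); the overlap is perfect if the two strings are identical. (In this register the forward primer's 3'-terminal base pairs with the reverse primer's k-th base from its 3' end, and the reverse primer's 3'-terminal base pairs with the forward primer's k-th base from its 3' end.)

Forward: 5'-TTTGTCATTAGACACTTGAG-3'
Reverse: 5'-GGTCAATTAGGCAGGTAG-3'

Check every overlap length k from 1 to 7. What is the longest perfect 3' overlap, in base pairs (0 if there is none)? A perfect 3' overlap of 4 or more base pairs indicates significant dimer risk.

Last 7 bases (5'→3') — forward …ACTTGAG, reverse …CAGGTAG.
Reverse complement of the reverse primer's last 7 bases: CTACCTG; its first k bases are the reverse complement of the reverse primer's last k bases, so a perfect k-base overlap needs the forward primer's last k bases to equal them.
Comparing (forward last k vs required): k=1: G vs C ✗; k=2: AG vs CT ✗; k=3: GAG vs CTA ✗; k=4: TGAG vs CTAC ✗; k=5: TTGAG vs CTACC ✗; k=6: CTTGAG vs CTACCT ✗; k=7: ACTTGAG vs CTACCTG ✗.
No overlap length from 1 to 7 is perfect, so the longest perfect 3' overlap is 0.

Longest perfect overlap: 0 complementary base pairs; below the dimer-risk threshold (threshold 4).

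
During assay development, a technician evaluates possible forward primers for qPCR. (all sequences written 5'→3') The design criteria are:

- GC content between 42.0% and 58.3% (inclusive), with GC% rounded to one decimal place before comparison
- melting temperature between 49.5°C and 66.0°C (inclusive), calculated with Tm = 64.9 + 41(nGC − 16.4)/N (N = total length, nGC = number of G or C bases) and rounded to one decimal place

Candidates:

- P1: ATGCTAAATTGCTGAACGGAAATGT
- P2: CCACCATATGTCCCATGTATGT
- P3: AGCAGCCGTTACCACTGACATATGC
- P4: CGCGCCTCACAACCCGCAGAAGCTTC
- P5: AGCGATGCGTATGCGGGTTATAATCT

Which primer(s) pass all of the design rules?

P2, P3 and P5.

P1 (25 nt, A=9 T=7 G=6 C=3): GC 9/25 = 36.0%, outside 42.0–58.3% ✗; Tm = 64.9 + 41·(9 − 16.4)/25 = 52.8°C ✓ — fails.
P2 (22 nt, A=5 T=7 G=3 C=7): GC 10/22 = 45.5% ✓; Tm = 64.9 + 41·(10 − 16.4)/22 = 53.0°C ✓ — passes.
P3 (25 nt, A=7 T=5 G=5 C=8): GC 13/25 = 52.0% ✓; Tm = 64.9 + 41·(13 − 16.4)/25 = 59.3°C ✓ — passes.
P4 (26 nt, A=6 T=3 G=5 C=12): GC 17/26 = 65.4%, outside 42.0–58.3% ✗; Tm = 64.9 + 41·(17 − 16.4)/26 = 65.8°C ✓ — fails.
P5 (26 nt, A=6 T=8 G=8 C=4): GC 12/26 = 46.2% ✓; Tm = 64.9 + 41·(12 − 16.4)/26 = 58.0°C ✓ — passes.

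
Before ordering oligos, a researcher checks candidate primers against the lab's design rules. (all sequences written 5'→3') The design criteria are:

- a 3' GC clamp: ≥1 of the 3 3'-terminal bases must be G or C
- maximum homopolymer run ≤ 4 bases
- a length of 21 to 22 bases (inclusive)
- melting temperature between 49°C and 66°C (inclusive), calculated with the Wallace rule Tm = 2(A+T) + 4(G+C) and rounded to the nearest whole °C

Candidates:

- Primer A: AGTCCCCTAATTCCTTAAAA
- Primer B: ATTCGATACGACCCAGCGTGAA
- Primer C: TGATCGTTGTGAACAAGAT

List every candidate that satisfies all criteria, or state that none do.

Primer B only.

Primer A (20 nt, A=7 T=6 G=1 C=6): 3' end AAA has 0 G/C, need ≥1 ✗; longest run = 4 ✓; length 20, outside 21–22 ✗; Tm = 2·13 + 4·7 = 54°C ✓ — fails.
Primer B (22 nt, A=7 T=4 G=5 C=6): 3' end GAA has 1 G/C ✓; longest run = 3 ✓; length 22 ✓; Tm = 2·11 + 4·11 = 66°C ✓ — passes.
Primer C (19 nt, A=6 T=6 G=5 C=2): 3' end GAT has 1 G/C ✓; longest run = 2 ✓; length 19, outside 21–22 ✗; Tm = 2·12 + 4·7 = 52°C ✓ — fails.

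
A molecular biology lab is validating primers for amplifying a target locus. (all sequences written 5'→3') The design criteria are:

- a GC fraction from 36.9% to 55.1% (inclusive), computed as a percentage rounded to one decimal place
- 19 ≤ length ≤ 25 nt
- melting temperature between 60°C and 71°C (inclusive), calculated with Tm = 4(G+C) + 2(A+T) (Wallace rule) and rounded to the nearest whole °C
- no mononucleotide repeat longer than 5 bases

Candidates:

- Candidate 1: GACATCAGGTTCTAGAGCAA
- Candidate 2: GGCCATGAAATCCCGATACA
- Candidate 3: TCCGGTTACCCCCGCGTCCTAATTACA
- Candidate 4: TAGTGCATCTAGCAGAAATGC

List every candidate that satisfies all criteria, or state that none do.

Candidate 2 and Candidate 4.

Candidate 1 (20 nt, A=7 T=4 G=5 C=4): GC 9/20 = 45.0% ✓; length 20 ✓; Tm = 2·11 + 4·9 = 58°C, outside 60–71°C ✗; longest run = 2 ✓ — fails.
Candidate 2 (20 nt, A=7 T=3 G=4 C=6): GC 10/20 = 50.0% ✓; length 20 ✓; Tm = 2·10 + 4·10 = 60°C ✓; longest run = 3 ✓ — passes.
Candidate 3 (27 nt, A=5 T=7 G=4 C=11): GC 15/27 = 55.6%, outside 36.9–55.1% ✗; length 27, outside 19–25 ✗; Tm = 2·12 + 4·15 = 84°C, outside 60–71°C ✗; longest run = 5 ✓ — fails.
Candidate 4 (21 nt, A=7 T=5 G=5 C=4): GC 9/21 = 42.9% ✓; length 21 ✓; Tm = 2·12 + 4·9 = 60°C ✓; longest run = 3 ✓ — passes.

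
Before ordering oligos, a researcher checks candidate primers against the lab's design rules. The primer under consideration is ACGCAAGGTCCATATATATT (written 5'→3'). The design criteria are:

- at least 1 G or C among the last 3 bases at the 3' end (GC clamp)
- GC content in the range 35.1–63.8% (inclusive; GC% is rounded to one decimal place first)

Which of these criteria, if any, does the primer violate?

Base counts: A=7, T=6, G=3, C=4 (length 20).
GC clamp: 3' end ATT has 0 G/C, need ≥1 ✗
GC content: GC 7/20 = 35.0%, outside 35.1–63.8% ✗

Fails: GC clamp, GC content.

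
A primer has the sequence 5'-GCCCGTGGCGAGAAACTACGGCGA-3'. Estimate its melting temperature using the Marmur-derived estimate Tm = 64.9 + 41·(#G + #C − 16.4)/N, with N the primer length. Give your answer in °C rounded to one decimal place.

Base counts: A=6, T=2, G=9, C=7; G+C = 16, N = 24.
Tm = 64.9 + 41·(16 − 16.4)/24 = 64.9 + -16.40/24 = 64.2°C.

64.2°C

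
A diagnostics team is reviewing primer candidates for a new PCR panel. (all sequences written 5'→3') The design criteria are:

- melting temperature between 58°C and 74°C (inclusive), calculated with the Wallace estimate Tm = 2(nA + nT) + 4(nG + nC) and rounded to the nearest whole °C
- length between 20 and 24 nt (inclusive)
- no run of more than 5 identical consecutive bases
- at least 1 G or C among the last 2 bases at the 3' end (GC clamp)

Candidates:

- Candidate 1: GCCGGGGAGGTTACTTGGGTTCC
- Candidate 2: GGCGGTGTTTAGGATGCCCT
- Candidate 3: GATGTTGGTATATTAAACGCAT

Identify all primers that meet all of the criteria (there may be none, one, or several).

Candidate 1 (23 nt, A=2 T=6 G=10 C=5): Tm = 2·8 + 4·15 = 76°C, outside 58–74°C ✗; length 23 ✓; longest run = 4 ✓; 3' end CC has 2 G/C ✓ — fails.
Candidate 2 (20 nt, A=2 T=6 G=8 C=4): Tm = 2·8 + 4·12 = 64°C ✓; length 20 ✓; longest run = 3 ✓; 3' end CT has 1 G/C ✓ — passes.
Candidate 3 (22 nt, A=7 T=8 G=5 C=2): Tm = 2·15 + 4·7 = 58°C ✓; length 22 ✓; longest run = 3 ✓; 3' end AT has 0 G/C, need ≥1 ✗ — fails.

Candidate 2 only.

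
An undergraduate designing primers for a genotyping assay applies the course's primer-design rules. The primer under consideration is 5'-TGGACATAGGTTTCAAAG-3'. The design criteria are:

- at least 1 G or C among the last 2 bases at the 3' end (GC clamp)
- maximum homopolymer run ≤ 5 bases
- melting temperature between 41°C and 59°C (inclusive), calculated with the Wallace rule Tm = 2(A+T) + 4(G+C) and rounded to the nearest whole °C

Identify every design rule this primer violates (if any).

Meets all criteria.

Base counts: A=6, T=5, G=5, C=2 (length 18).
GC clamp: 3' end AG has 1 G/C ✓
homopolymer run: longest run = 3 ✓
Tm: Tm = 2·11 + 4·7 = 50°C ✓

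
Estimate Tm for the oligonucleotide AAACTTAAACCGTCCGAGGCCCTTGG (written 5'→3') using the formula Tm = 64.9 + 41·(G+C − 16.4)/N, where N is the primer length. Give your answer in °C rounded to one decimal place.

Base counts: A=7, T=5, G=6, C=8; G+C = 14, N = 26.
Tm = 64.9 + 41·(14 − 16.4)/26 = 64.9 + -98.40/26 = 61.1°C.

61.1°C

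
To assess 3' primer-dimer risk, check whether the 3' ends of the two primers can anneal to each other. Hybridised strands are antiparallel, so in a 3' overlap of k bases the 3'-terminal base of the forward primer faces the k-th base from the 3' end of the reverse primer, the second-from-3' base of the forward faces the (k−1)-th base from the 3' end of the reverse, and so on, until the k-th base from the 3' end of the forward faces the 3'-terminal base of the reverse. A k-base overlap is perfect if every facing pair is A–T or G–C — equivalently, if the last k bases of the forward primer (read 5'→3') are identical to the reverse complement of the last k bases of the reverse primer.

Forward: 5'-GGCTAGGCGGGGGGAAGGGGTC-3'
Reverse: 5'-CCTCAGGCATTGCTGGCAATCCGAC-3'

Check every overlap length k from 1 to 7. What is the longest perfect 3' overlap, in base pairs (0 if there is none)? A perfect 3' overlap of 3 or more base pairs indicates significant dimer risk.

Longest perfect overlap: 3 complementary base pairs; significant dimer risk (threshold 3).

Last 7 bases (5'→3') — forward …AGGGGTC, reverse …ATCCGAC.
Reverse complement of the reverse primer's last 7 bases: GTCGGAT; its first k bases are the reverse complement of the reverse primer's last k bases, so a perfect k-base overlap needs the forward primer's last k bases to equal them.
Comparing (forward last k vs required): k=1: C vs G ✗; k=2: TC vs GT ✗; k=3: GTC vs GTC ✓; k=4: GGTC vs GTCG ✗; k=5: GGGTC vs GTCGG ✗; k=6: GGGGTC vs GTCGGA ✗; k=7: AGGGGTC vs GTCGGAT ✗.
Only k = 3 is perfect, so the longest perfect 3' overlap is 3.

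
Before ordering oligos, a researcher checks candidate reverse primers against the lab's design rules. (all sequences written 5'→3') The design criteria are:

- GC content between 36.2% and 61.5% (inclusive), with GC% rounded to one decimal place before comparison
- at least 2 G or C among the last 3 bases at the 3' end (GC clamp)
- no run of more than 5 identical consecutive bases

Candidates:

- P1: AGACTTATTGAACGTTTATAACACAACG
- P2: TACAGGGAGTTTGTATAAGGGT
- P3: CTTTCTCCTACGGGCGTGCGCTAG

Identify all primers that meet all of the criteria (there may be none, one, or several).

P2 only.

P1 (28 nt, A=11 T=8 G=4 C=5): GC 9/28 = 32.1%, outside 36.2–61.5% ✗; 3' end ACG has 2 G/C ✓; longest run = 3 ✓ — fails.
P2 (22 nt, A=6 T=7 G=8 C=1): GC 9/22 = 40.9% ✓; 3' end GGT has 2 G/C ✓; longest run = 3 ✓ — passes.
P3 (24 nt, A=2 T=7 G=7 C=8): GC 15/24 = 62.5%, outside 36.2–61.5% ✗; 3' end TAG has 1 G/C, need ≥2 ✗; longest run = 3 ✓ — fails.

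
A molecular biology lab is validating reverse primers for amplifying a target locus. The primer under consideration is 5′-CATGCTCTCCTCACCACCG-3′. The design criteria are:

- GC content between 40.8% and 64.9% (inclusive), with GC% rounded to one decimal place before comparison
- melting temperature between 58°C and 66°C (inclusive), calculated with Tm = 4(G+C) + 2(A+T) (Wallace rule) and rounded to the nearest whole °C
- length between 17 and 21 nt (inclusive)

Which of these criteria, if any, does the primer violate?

Base counts: A=3, T=4, G=2, C=10 (length 19).
GC content: GC 12/19 = 63.2% ✓
Tm: Tm = 2·7 + 4·12 = 62°C ✓
length: length 19 ✓

Meets all criteria.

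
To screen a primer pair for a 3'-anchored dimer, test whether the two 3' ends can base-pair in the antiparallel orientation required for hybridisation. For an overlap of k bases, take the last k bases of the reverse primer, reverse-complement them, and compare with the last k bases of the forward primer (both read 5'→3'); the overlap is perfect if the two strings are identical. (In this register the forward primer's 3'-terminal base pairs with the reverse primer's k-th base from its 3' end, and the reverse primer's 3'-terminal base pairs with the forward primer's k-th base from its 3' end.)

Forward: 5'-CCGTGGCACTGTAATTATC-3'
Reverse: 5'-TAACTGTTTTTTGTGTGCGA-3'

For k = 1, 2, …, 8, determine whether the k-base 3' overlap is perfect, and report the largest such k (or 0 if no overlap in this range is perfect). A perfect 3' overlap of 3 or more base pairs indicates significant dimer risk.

Longest perfect overlap: 2 complementary base pairs; below the dimer-risk threshold (threshold 3).

Last 8 bases (5'→3') — forward …TAATTATC, reverse …GTGTGCGA.
Reverse complement of the reverse primer's last 8 bases: TCGCACAC; its first k bases are the reverse complement of the reverse primer's last k bases, so a perfect k-base overlap needs the forward primer's last k bases to equal them.
Comparing (forward last k vs required): k=1: C vs T ✗; k=2: TC vs TC ✓; k=3: ATC vs TCG ✗; k=4: TATC vs TCGC ✗; k=5: TTATC vs TCGCA ✗; k=6: ATTATC vs TCGCAC ✗; k=7: AATTATC vs TCGCACA ✗; k=8: TAATTATC vs TCGCACAC ✗.
Only k = 2 is perfect, so the longest perfect 3' overlap is 2.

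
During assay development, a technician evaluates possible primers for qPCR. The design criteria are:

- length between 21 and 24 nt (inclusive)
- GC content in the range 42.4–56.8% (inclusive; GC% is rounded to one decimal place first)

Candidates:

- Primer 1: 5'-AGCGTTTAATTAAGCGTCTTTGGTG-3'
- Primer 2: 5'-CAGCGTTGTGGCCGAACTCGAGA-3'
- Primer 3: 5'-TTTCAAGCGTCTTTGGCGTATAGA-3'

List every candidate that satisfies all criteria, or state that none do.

Primer 1 (25 nt, A=5 T=10 G=7 C=3): length 25, outside 21–24 ✗; GC 10/25 = 40.0%, outside 42.4–56.8% ✗ — fails.
Primer 2 (23 nt, A=5 T=4 G=8 C=6): length 23 ✓; GC 14/23 = 60.9%, outside 42.4–56.8% ✗ — fails.
Primer 3 (24 nt, A=5 T=9 G=6 C=4): length 24 ✓; GC 10/24 = 41.7%, outside 42.4–56.8% ✗ — fails.

None of the candidates satisfy all criteria.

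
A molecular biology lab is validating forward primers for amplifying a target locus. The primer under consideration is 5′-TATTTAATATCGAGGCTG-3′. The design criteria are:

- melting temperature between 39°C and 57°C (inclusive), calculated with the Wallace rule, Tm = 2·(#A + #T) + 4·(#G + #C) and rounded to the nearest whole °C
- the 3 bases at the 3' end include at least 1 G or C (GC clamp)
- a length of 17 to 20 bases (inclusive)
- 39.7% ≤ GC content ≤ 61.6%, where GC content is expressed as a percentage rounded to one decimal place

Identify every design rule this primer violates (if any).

Fails: GC content.

Base counts: A=5, T=7, G=4, C=2 (length 18).
Tm: Tm = 2·12 + 4·6 = 48°C ✓
GC clamp: 3' end CTG has 2 G/C ✓
length: length 18 ✓
GC content: GC 6/18 = 33.3%, outside 39.7–61.6% ✗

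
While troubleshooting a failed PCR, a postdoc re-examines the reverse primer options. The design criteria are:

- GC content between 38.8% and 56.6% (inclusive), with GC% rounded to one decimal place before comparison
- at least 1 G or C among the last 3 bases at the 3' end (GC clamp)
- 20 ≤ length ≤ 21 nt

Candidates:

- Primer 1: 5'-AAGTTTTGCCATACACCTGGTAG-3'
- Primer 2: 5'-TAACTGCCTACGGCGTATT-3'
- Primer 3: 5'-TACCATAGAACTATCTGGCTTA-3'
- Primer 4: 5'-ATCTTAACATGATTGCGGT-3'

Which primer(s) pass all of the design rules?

Primer 1 (23 nt, A=6 T=7 G=5 C=5): GC 10/23 = 43.5% ✓; 3' end TAG has 1 G/C ✓; length 23, outside 20–21 ✗ — fails.
Primer 2 (19 nt, A=4 T=6 G=4 C=5): GC 9/19 = 47.4% ✓; 3' end ATT has 0 G/C, need ≥1 ✗; length 19, outside 20–21 ✗ — fails.
Primer 3 (22 nt, A=7 T=7 G=3 C=5): GC 8/22 = 36.4%, outside 38.8–56.6% ✗; 3' end TTA has 0 G/C, need ≥1 ✗; length 22, outside 20–21 ✗ — fails.
Primer 4 (19 nt, A=5 T=7 G=4 C=3): GC 7/19 = 36.8%, outside 38.8–56.6% ✗; 3' end GGT has 2 G/C ✓; length 19, outside 20–21 ✗ — fails.

None of the candidates satisfy all criteria.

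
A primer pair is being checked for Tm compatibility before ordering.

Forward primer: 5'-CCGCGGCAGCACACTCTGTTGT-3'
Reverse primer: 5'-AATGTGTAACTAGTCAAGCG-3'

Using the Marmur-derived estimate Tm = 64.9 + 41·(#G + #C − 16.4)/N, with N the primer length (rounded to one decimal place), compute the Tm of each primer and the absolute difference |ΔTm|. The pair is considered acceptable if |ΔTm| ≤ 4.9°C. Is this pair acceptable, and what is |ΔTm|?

Forward: G+C = 14, N = 22 → Tm = 64.9 + 41·(14 − 16.4)/22 = 60.4°C.
Reverse: G+C = 8, N = 20 → Tm = 64.9 + 41·(8 − 16.4)/20 = 47.7°C.
|ΔTm| = |60.4 − 47.7| = 12.7°C, > 4.9°C.

|ΔTm| = 12.7°C; the pair is not acceptable.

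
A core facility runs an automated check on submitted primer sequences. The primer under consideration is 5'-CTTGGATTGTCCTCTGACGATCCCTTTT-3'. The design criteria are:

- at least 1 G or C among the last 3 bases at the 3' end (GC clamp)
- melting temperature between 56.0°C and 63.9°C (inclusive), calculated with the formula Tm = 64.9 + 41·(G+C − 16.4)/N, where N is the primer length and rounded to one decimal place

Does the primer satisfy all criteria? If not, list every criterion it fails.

Fails: GC clamp.

Base counts: A=3, T=12, G=5, C=8 (length 28).
GC clamp: 3' end TTT has 0 G/C, need ≥1 ✗
Tm: Tm = 64.9 + 41·(13 − 16.4)/28 = 59.9°C ✓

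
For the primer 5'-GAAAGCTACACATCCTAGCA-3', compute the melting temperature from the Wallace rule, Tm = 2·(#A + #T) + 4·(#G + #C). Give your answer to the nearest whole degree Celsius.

Base counts: A=8, T=3, G=3, C=6 (length 20).
Tm = 2·(8+3) + 4·(3+6) = 2·11 + 4·9 = 22 + 36 = 58°C.

58°C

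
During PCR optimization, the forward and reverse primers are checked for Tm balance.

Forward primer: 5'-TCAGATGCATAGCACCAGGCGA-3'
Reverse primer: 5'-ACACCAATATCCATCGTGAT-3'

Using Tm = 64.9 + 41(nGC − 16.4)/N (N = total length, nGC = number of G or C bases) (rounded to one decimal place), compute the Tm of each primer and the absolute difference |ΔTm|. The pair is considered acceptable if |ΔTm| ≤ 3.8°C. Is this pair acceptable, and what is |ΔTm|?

|ΔTm| = 9.0°C; the pair is not acceptable.

Forward: G+C = 12, N = 22 → Tm = 64.9 + 41·(12 − 16.4)/22 = 56.7°C.
Reverse: G+C = 8, N = 20 → Tm = 64.9 + 41·(8 − 16.4)/20 = 47.7°C.
|ΔTm| = |56.7 − 47.7| = 9.0°C, > 3.8°C.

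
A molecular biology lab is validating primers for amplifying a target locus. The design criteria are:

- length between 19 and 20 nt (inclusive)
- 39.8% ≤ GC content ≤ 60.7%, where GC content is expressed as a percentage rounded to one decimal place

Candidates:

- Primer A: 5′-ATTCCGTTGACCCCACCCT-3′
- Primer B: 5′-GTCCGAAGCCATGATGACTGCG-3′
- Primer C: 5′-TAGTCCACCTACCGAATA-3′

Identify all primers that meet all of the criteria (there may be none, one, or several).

Primer A (19 nt, A=3 T=5 G=2 C=9): length 19 ✓; GC 11/19 = 57.9% ✓ — passes.
Primer B (22 nt, A=5 T=4 G=7 C=6): length 22, outside 19–20 ✗; GC 13/22 = 59.1% ✓ — fails.
Primer C (18 nt, A=6 T=4 G=2 C=6): length 18, outside 19–20 ✗; GC 8/18 = 44.4% ✓ — fails.

Primer A only.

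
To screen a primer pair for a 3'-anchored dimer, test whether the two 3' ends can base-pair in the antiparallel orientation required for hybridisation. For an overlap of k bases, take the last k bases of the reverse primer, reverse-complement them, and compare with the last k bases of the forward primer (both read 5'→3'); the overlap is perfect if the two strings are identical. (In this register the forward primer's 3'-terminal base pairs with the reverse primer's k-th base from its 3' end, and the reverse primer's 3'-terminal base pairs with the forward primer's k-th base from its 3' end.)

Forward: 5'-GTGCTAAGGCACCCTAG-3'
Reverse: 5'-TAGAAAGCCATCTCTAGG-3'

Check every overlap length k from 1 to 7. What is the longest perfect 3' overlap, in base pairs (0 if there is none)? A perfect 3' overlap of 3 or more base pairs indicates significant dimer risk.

Last 7 bases (5'→3') — forward …ACCCTAG, reverse …CTCTAGG.
Reverse complement of the reverse primer's last 7 bases: CCTAGAG; its first k bases are the reverse complement of the reverse primer's last k bases, so a perfect k-base overlap needs the forward primer's last k bases to equal them.
Comparing (forward last k vs required): k=1: G vs C ✗; k=2: AG vs CC ✗; k=3: TAG vs CCT ✗; k=4: CTAG vs CCTA ✗; k=5: CCTAG vs CCTAG ✓; k=6: CCCTAG vs CCTAGA ✗; k=7: ACCCTAG vs CCTAGAG ✗.
Only k = 5 is perfect, so the longest perfect 3' overlap is 5.

Longest perfect overlap: 5 complementary base pairs; significant dimer risk (threshold 3).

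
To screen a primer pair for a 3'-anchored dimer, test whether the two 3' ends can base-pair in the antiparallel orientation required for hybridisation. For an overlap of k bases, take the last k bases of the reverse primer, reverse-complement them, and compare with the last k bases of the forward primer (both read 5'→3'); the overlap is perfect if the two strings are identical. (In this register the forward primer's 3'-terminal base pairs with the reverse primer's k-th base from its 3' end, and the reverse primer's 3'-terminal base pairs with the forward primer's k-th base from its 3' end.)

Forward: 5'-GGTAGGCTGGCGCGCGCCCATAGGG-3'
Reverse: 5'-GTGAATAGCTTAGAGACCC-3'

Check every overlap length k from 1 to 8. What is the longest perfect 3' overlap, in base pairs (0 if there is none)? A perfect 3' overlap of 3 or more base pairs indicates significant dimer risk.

Last 8 bases (5'→3') — forward …CCATAGGG, reverse …AGAGACCC.
Reverse complement of the reverse primer's last 8 bases: GGGTCTCT; its first k bases are the reverse complement of the reverse primer's last k bases, so a perfect k-base overlap needs the forward primer's last k bases to equal them.
Comparing (forward last k vs required): k=1: G vs G ✓; k=2: GG vs GG ✓; k=3: GGG vs GGG ✓; k=4: AGGG vs GGGT ✗; k=5: TAGGG vs GGGTC ✗; k=6: ATAGGG vs GGGTCT ✗; k=7: CATAGGG vs GGGTCTC ✗; k=8: CCATAGGG vs GGGTCTCT ✗.
Perfect overlaps at k = 1, 2, 3; the largest is 3.

Longest perfect overlap: 3 complementary base pairs; significant dimer risk (threshold 3).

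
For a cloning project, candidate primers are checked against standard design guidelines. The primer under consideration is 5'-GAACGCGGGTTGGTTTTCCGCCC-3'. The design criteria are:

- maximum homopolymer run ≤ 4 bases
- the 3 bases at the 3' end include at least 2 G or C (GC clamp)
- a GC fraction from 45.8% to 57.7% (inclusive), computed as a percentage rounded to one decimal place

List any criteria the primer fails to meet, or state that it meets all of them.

Fails: GC content.

Base counts: A=2, T=6, G=8, C=7 (length 23).
homopolymer run: longest run = 4 ✓
GC clamp: 3' end CCC has 3 G/C ✓
GC content: GC 15/23 = 65.2%, outside 45.8–57.7% ✗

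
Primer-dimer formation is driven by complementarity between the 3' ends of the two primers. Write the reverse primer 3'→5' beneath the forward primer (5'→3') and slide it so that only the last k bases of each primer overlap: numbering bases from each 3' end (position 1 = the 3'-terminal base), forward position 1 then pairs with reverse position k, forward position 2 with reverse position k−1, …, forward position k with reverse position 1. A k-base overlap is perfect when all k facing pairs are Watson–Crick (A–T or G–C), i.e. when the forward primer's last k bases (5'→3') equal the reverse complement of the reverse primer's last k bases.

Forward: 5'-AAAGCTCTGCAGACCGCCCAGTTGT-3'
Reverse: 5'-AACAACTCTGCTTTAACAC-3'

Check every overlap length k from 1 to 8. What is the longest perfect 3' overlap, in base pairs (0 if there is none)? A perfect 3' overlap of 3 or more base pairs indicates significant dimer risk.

Last 8 bases (5'→3') — forward …CCAGTTGT, reverse …TTTAACAC.
Reverse complement of the reverse primer's last 8 bases: GTGTTAAA; its first k bases are the reverse complement of the reverse primer's last k bases, so a perfect k-base overlap needs the forward primer's last k bases to equal them.
Comparing (forward last k vs required): k=1: T vs G ✗; k=2: GT vs GT ✓; k=3: TGT vs GTG ✗; k=4: TTGT vs GTGT ✗; k=5: GTTGT vs GTGTT ✗; k=6: AGTTGT vs GTGTTA ✗; k=7: CAGTTGT vs GTGTTAA ✗; k=8: CCAGTTGT vs GTGTTAAA ✗.
Only k = 2 is perfect, so the longest perfect 3' overlap is 2.

Longest perfect overlap: 2 complementary base pairs; below the dimer-risk threshold (threshold 3).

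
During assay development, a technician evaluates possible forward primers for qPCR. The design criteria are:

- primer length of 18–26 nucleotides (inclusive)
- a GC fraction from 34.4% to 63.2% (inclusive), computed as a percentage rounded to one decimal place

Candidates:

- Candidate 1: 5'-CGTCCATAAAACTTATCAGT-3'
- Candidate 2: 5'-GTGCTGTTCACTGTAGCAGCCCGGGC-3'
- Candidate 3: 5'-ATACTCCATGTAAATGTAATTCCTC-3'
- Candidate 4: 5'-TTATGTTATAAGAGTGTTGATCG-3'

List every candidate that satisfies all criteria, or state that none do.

Candidate 1 only.

Candidate 1 (20 nt, A=7 T=6 G=2 C=5): length 20 ✓; GC 7/20 = 35.0% ✓ — passes.
Candidate 2 (26 nt, A=3 T=6 G=9 C=8): length 26 ✓; GC 17/26 = 65.4%, outside 34.4–63.2% ✗ — fails.
Candidate 3 (25 nt, A=8 T=9 G=2 C=6): length 25 ✓; GC 8/25 = 32.0%, outside 34.4–63.2% ✗ — fails.
Candidate 4 (23 nt, A=6 T=10 G=6 C=1): length 23 ✓; GC 7/23 = 30.4%, outside 34.4–63.2% ✗ — fails.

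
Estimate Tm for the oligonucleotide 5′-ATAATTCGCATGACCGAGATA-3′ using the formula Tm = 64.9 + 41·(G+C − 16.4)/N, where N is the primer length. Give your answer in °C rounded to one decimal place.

48.5°C

Base counts: A=8, T=5, G=4, C=4; G+C = 8, N = 21.
Tm = 64.9 + 41·(8 − 16.4)/21 = 64.9 + -344.40/21 = 48.5°C.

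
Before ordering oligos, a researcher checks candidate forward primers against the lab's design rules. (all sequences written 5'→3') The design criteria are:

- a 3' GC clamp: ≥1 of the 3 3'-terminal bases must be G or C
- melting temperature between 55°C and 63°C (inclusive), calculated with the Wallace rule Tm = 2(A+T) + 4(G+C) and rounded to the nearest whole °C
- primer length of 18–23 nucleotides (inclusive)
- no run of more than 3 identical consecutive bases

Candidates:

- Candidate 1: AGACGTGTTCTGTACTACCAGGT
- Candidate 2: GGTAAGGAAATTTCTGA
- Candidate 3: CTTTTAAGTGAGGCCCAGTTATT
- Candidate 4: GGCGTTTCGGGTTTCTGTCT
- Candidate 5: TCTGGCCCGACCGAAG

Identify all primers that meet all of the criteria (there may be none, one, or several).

Candidate 4 only.

Candidate 1 (23 nt, A=5 T=7 G=6 C=5): 3' end GGT has 2 G/C ✓; Tm = 2·12 + 4·11 = 68°C, outside 55–63°C ✗; length 23 ✓; longest run = 2 ✓ — fails.
Candidate 2 (17 nt, A=6 T=5 G=5 C=1): 3' end TGA has 1 G/C ✓; Tm = 2·11 + 4·6 = 46°C, outside 55–63°C ✗; length 17, outside 18–23 ✗; longest run = 3 ✓ — fails.
Candidate 3 (23 nt, A=5 T=9 G=5 C=4): 3' end ATT has 0 G/C, need ≥1 ✗; Tm = 2·14 + 4·9 = 64°C, outside 55–63°C ✗; length 23 ✓; longest run = 4, exceeds 3 ✗ — fails.
Candidate 4 (20 nt, A=0 T=9 G=7 C=4): 3' end TCT has 1 G/C ✓; Tm = 2·9 + 4·11 = 62°C ✓; length 20 ✓; longest run = 3 ✓ — passes.
Candidate 5 (16 nt, A=3 T=2 G=5 C=6): 3' end AAG has 1 G/C ✓; Tm = 2·5 + 4·11 = 54°C, outside 55–63°C ✗; length 16, outside 18–23 ✗; longest run = 3 ✓ — fails.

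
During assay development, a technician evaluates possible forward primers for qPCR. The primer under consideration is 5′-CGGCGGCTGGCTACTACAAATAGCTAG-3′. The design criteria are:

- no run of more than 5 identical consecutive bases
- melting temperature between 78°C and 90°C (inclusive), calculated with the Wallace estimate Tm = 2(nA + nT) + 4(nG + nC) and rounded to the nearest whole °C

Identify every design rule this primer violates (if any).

Meets all criteria.

Base counts: A=7, T=5, G=8, C=7 (length 27).
homopolymer run: longest run = 3 ✓
Tm: Tm = 2·12 + 4·15 = 84°C ✓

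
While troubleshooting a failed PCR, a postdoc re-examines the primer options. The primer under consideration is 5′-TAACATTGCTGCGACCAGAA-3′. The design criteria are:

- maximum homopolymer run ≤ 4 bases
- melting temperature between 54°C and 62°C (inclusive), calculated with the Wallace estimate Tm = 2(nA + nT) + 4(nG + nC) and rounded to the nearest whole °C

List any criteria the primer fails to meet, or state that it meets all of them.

Meets all criteria.

Base counts: A=7, T=4, G=4, C=5 (length 20).
homopolymer run: longest run = 2 ✓
Tm: Tm = 2·11 + 4·9 = 58°C ✓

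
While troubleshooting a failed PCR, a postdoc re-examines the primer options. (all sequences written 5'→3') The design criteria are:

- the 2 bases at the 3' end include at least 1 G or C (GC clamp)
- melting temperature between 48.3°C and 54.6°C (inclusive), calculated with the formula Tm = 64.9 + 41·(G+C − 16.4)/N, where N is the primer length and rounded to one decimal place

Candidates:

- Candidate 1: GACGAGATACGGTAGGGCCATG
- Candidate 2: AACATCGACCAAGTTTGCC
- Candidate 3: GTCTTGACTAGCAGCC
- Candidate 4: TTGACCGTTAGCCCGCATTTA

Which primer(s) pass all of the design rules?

Candidate 1 (22 nt, A=6 T=3 G=9 C=4): 3' end TG has 1 G/C ✓; Tm = 64.9 + 41·(13 − 16.4)/22 = 58.6°C, outside 48.3–54.6°C ✗ — fails.
Candidate 2 (19 nt, A=6 T=4 G=3 C=6): 3' end CC has 2 G/C ✓; Tm = 64.9 + 41·(9 − 16.4)/19 = 48.9°C ✓ — passes.
Candidate 3 (16 nt, A=3 T=4 G=4 C=5): 3' end CC has 2 G/C ✓; Tm = 64.9 + 41·(9 − 16.4)/16 = 45.9°C, outside 48.3–54.6°C ✗ — fails.
Candidate 4 (21 nt, A=4 T=7 G=4 C=6): 3' end TA has 0 G/C, need ≥1 ✗; Tm = 64.9 + 41·(10 − 16.4)/21 = 52.4°C ✓ — fails.

Candidate 2 only.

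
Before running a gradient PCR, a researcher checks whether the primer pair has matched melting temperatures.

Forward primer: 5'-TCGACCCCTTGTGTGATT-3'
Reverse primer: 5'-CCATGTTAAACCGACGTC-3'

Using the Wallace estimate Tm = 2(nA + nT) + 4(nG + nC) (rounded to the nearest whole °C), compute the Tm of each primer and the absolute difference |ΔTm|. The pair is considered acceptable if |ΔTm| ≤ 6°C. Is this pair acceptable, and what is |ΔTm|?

|ΔTm| = 0°C; the pair is acceptable.

Forward: A=2 T=7 G=4 C=5 → Tm = 2·9 + 4·9 = 54°C.
Reverse: A=5 T=4 G=3 C=6 → Tm = 2·9 + 4·9 = 54°C.
|ΔTm| = |54 − 54| = 0°C, ≤ 6°C.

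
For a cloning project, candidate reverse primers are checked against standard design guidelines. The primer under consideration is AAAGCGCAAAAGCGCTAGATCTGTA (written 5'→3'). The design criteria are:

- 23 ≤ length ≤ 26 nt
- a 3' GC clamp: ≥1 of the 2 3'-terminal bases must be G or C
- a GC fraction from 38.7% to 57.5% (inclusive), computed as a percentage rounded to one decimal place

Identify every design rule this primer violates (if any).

Base counts: A=10, T=4, G=6, C=5 (length 25).
length: length 25 ✓
GC clamp: 3' end TA has 0 G/C, need ≥1 ✗
GC content: GC 11/25 = 44.0% ✓

Fails: GC clamp.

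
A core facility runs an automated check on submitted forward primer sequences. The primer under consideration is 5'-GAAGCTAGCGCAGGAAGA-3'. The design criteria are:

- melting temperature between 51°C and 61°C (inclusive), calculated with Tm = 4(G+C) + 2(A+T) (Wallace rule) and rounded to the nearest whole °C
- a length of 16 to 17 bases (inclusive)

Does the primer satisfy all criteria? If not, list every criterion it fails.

Base counts: A=7, T=1, G=7, C=3 (length 18).
Tm: Tm = 2·8 + 4·10 = 56°C ✓
length: length 18, outside 16–17 ✗

Fails: length.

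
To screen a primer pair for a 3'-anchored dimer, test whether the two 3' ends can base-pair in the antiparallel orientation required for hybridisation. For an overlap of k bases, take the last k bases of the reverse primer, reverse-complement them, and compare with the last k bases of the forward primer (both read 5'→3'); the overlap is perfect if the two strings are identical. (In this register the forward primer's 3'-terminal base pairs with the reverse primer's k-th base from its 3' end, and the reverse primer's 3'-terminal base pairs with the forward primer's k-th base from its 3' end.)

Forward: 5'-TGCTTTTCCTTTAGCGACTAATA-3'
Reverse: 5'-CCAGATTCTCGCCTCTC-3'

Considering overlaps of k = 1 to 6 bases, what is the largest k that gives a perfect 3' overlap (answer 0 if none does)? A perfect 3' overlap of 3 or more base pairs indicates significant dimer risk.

Longest perfect overlap: 0 complementary base pairs; below the dimer-risk threshold (threshold 3).

Last 6 bases (5'→3') — forward …CTAATA, reverse …CCTCTC.
Reverse complement of the reverse primer's last 6 bases: GAGAGG; its first k bases are the reverse complement of the reverse primer's last k bases, so a perfect k-base overlap needs the forward primer's last k bases to equal them.
Comparing (forward last k vs required): k=1: A vs G ✗; k=2: TA vs GA ✗; k=3: ATA vs GAG ✗; k=4: AATA vs GAGA ✗; k=5: TAATA vs GAGAG ✗; k=6: CTAATA vs GAGAGG ✗.
No overlap length from 1 to 6 is perfect, so the longest perfect 3' overlap is 0.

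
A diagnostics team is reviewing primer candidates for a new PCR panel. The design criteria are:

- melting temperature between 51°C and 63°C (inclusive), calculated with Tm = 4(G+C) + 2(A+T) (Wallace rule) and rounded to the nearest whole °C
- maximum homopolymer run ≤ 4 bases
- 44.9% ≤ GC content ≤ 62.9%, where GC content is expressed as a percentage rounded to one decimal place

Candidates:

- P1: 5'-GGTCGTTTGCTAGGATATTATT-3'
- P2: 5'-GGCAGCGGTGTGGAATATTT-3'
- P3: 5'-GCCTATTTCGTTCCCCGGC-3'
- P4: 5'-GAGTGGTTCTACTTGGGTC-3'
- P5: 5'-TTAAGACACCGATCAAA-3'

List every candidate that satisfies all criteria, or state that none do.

P2 and P4.

P1 (22 nt, A=4 T=10 G=6 C=2): Tm = 2·14 + 4·8 = 60°C ✓; longest run = 3 ✓; GC 8/22 = 36.4%, outside 44.9–62.9% ✗ — fails.
P2 (20 nt, A=4 T=6 G=8 C=2): Tm = 2·10 + 4·10 = 60°C ✓; longest run = 3 ✓; GC 10/20 = 50.0% ✓ — passes.
P3 (19 nt, A=1 T=6 G=4 C=8): Tm = 2·7 + 4·12 = 62°C ✓; longest run = 4 ✓; GC 12/19 = 63.2%, outside 44.9–62.9% ✗ — fails.
P4 (19 nt, A=2 T=7 G=7 C=3): Tm = 2·9 + 4·10 = 58°C ✓; longest run = 3 ✓; GC 10/19 = 52.6% ✓ — passes.
P5 (17 nt, A=8 T=3 G=2 C=4): Tm = 2·11 + 4·6 = 46°C, outside 51–63°C ✗; longest run = 3 ✓; GC 6/17 = 35.3%, outside 44.9–62.9% ✗ — fails.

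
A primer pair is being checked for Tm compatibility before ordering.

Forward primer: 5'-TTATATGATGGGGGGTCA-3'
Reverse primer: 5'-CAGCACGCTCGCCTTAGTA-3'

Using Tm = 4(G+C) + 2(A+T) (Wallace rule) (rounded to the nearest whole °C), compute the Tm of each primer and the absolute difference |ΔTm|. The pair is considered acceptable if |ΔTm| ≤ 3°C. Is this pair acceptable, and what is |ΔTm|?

Forward: A=4 T=6 G=7 C=1 → Tm = 2·10 + 4·8 = 52°C.
Reverse: A=4 T=4 G=4 C=7 → Tm = 2·8 + 4·11 = 60°C.
|ΔTm| = |52 − 60| = 8°C, > 3°C.

|ΔTm| = 8°C; the pair is not acceptable.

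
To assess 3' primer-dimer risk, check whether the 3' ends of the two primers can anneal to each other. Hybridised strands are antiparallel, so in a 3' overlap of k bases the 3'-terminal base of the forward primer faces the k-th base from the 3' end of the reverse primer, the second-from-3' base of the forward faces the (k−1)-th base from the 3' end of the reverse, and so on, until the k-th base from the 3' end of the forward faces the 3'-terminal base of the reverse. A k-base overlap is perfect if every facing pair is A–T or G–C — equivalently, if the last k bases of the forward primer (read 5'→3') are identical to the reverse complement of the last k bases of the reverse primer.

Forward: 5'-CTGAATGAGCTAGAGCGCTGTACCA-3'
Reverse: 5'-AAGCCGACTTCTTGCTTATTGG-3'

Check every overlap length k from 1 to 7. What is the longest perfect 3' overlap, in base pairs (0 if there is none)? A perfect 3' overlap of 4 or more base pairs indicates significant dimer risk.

Longest perfect overlap: 3 complementary base pairs; below the dimer-risk threshold (threshold 4).

Last 7 bases (5'→3') — forward …TGTACCA, reverse …TTATTGG.
Reverse complement of the reverse primer's last 7 bases: CCAATAA; its first k bases are the reverse complement of the reverse primer's last k bases, so a perfect k-base overlap needs the forward primer's last k bases to equal them.
Comparing (forward last k vs required): k=1: A vs C ✗; k=2: CA vs CC ✗; k=3: CCA vs CCA ✓; k=4: ACCA vs CCAA ✗; k=5: TACCA vs CCAAT ✗; k=6: GTACCA vs CCAATA ✗; k=7: TGTACCA vs CCAATAA ✗.
Only k = 3 is perfect, so the longest perfect 3' overlap is 3.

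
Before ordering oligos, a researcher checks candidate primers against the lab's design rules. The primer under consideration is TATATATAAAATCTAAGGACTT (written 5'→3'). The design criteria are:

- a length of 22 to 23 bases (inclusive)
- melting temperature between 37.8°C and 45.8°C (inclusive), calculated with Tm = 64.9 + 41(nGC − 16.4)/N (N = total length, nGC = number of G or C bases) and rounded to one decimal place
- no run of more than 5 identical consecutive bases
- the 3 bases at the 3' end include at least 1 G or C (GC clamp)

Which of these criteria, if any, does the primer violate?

Base counts: A=10, T=8, G=2, C=2 (length 22).
length: length 22 ✓
Tm: Tm = 64.9 + 41·(4 − 16.4)/22 = 41.8°C ✓
homopolymer run: longest run = 4 ✓
GC clamp: 3' end CTT has 1 G/C ✓

Meets all criteria.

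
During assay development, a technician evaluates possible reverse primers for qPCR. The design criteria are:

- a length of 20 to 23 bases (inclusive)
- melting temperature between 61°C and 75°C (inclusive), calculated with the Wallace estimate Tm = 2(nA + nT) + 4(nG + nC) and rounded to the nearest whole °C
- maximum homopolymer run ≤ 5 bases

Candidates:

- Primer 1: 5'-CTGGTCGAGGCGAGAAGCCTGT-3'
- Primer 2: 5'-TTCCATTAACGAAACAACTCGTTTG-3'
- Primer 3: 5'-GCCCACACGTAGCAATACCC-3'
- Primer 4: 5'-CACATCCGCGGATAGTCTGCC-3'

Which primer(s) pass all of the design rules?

Primer 1, Primer 3 and Primer 4.

Primer 1 (22 nt, A=4 T=4 G=9 C=5): length 22 ✓; Tm = 2·8 + 4·14 = 72°C ✓; longest run = 2 ✓ — passes.
Primer 2 (25 nt, A=8 T=8 G=3 C=6): length 25, outside 20–23 ✗; Tm = 2·16 + 4·9 = 68°C ✓; longest run = 3 ✓ — fails.
Primer 3 (20 nt, A=6 T=2 G=3 C=9): length 20 ✓; Tm = 2·8 + 4·12 = 64°C ✓; longest run = 3 ✓ — passes.
Primer 4 (21 nt, A=4 T=4 G=5 C=8): length 21 ✓; Tm = 2·8 + 4·13 = 68°C ✓; longest run = 2 ✓ — passes.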